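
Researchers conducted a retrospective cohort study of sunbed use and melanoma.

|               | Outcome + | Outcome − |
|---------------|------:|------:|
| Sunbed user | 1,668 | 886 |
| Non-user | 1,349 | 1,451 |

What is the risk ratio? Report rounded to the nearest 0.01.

1.36

Cells: a = 1668, b = 886, c = 1349, d = 1451.
Risk in exposed = 1668/2554 = 0.65309; risk in unexposed = 1349/2800 = 0.48179.
RR = 0.65309 / 0.48179 = 1.35557
The risk among the exposed is 1.36 times that among the unexposed.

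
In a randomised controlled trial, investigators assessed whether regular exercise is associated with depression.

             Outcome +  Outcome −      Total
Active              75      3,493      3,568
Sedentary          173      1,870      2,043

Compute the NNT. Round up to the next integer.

Risk in treated group = 75/3568 = 0.02102; risk in control = 173/2043 = 0.08468.
Absolute risk reduction = 0.08468 − 0.02102 = 0.06366
NNT = 1 / ARR = 1 / 0.06366 = 15.709 → round up → 16

16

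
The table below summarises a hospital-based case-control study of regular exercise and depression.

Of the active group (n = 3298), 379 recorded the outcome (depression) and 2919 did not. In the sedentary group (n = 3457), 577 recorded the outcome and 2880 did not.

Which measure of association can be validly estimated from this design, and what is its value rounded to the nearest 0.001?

From the description: a = 379, b = 2919, c = 577, d = 2880.
This is a hospital-based case-control study: participants were sampled on outcome status, so risks in the source population cannot be estimated directly — relative risk is not valid here. The odds ratio is the appropriate measure.
OR = (a·d)/(b·c) = (379 × 2880) / (2919 × 577) = 1091520 / 1684263 = 0.64807

0.648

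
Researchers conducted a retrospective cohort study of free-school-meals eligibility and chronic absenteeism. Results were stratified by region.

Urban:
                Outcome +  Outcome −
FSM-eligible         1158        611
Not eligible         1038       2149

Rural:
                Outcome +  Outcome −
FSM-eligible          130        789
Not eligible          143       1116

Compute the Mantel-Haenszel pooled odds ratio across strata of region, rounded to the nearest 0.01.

OR_MH = Σ(aᵢdᵢ/nᵢ) / Σ(bᵢcᵢ/nᵢ), where nᵢ is the stratum total.
Stratum 1 (Urban): n = 4956; a·d/n = 1158·2149/4956 = 502.1271; b·c/n = 611·1038/4956 = 127.9697
Stratum 2 (Rural): n = 2178; a·d/n = 130·1116/2178 = 66.6116; b·c/n = 789·143/2178 = 51.8030
OR_MH = (502.1271 + 66.6116) / (127.9697 + 51.8030) = 568.7387 / 179.7728 = 3.16365

3.16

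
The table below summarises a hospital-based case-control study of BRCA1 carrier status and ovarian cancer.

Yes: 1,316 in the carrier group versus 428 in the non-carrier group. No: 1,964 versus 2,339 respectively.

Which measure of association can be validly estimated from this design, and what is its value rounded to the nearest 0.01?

From the description: a = 1316, b = 1964, c = 428, d = 2339.
This is a hospital-based case-control study: participants were sampled on outcome status, so risks in the source population cannot be estimated directly — relative risk is not valid here. The odds ratio is the appropriate measure.
OR = (a·d)/(b·c) = (1316 × 2339) / (1964 × 428) = 3078124 / 840592 = 3.66185

3.66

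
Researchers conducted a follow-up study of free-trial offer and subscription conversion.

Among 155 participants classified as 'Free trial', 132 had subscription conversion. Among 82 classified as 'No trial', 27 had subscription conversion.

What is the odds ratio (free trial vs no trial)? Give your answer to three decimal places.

From the description: a = 132, b = 23, c = 27, d = 55.
OR = (a·d)/(b·c) = (132 × 55) / (23 × 27) = 7260 / 621 = 11.69082
The odds of subscription conversion are about 11.69 times as high in the free trial group.

11.691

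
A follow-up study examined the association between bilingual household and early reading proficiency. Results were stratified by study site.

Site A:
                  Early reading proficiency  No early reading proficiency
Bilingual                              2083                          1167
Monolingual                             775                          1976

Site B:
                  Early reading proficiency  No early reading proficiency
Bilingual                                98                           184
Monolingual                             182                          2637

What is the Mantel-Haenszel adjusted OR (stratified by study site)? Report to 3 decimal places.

4.763

OR_MH = Σ(aᵢdᵢ/nᵢ) / Σ(bᵢcᵢ/nᵢ), where nᵢ is the stratum total.
Stratum 1 (Site A): n = 6001; a·d/n = 2083·1976/6001 = 685.8870; b·c/n = 1167·775/6001 = 150.7124
Stratum 2 (Site B): n = 3101; a·d/n = 98·2637/3101 = 83.3363; b·c/n = 184·182/3101 = 10.7991
OR_MH = (685.8870 + 83.3363) / (150.7124 + 10.7991) = 769.2234 / 161.5115 = 4.76265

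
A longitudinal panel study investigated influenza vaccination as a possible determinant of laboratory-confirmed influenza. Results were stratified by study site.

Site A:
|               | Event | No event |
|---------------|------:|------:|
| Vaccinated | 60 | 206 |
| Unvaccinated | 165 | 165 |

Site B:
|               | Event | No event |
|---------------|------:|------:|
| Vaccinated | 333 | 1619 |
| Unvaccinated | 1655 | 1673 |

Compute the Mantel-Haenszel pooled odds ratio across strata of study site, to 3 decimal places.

OR_MH = Σ(aᵢdᵢ/nᵢ) / Σ(bᵢcᵢ/nᵢ), where nᵢ is the stratum total.
Stratum 1 (Site A): n = 596; a·d/n = 60·165/596 = 16.6107; b·c/n = 206·165/596 = 57.0302
Stratum 2 (Site B): n = 5280; a·d/n = 333·1673/5280 = 105.5131; b·c/n = 1619·1655/5280 = 507.4706
OR_MH = (16.6107 + 105.5131) / (57.0302 + 507.4706) = 122.1238 / 564.5008 = 0.21634

0.216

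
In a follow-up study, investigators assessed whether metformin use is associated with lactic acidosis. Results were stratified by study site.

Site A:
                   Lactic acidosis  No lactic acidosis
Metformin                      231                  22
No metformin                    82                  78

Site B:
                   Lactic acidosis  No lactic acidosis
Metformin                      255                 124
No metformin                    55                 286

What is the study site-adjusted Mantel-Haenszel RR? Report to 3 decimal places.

RR_MH = Σ(aᵢ·n₀ᵢ/nᵢ) / Σ(cᵢ·n₁ᵢ/nᵢ), with n₁ᵢ = aᵢ+bᵢ (exposed), n₀ᵢ = cᵢ+dᵢ (unexposed), nᵢ = n₁ᵢ+n₀ᵢ.
Stratum 1 (Site A): n₁ = 253, n₀ = 160, n = 413; a·n₀/n = 231·160/413 = 89.4915; c·n₁/n = 82·253/413 = 50.2324
Stratum 2 (Site B): n₁ = 379, n₀ = 341, n = 720; a·n₀/n = 255·341/720 = 120.7708; c·n₁/n = 55·379/720 = 28.9514
RR_MH = (89.4915 + 120.7708) / (50.2324 + 28.9514) = 210.2624 / 79.1838 = 2.65537

2.655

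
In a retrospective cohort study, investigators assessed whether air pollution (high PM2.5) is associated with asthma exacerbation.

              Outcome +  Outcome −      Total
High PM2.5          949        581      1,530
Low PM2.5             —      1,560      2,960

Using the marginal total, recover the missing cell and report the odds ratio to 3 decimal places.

The missing cell is in the unexposed row: 2960 − 1560 = 1400.
So a = 949, b = 581, c = 1400, d = 1560.
OR = (a·d)/(b·c) = (949 × 1560) / (581 × 1400) = 1480440 / 813400 = 1.82006

1.820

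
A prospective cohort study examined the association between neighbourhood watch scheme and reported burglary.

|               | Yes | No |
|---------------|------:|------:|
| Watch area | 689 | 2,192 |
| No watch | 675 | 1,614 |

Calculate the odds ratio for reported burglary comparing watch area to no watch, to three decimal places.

0.752

Cells: a = 689, b = 2192, c = 675, d = 1614.
OR = (a·d)/(b·c) = (689 × 1614) / (2192 × 675) = 1112046 / 1479600 = 0.75159
Exposure is associated with lower odds of reported burglary (OR = 0.75 < 1).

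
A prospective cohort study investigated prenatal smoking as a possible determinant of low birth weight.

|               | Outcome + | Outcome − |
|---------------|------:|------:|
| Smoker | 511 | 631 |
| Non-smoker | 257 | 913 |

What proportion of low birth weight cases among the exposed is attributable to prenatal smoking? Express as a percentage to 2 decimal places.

50.91

Cells: a = 511, b = 631, c = 257, d = 913.
Risk in exposed = 511/1142 = 0.44746; risk in unexposed = 257/1170 = 0.21966.
RR = 0.44746/0.21966 = 2.03708
AR% = (RR − 1)/RR × 100 = (2.03708 − 1)/2.03708 × 100 = 50.9101%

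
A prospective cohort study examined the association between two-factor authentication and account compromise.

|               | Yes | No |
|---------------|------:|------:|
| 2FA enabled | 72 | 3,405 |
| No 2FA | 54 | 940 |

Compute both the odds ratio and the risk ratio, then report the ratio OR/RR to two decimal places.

Cells: a = 72, b = 3405, c = 54, d = 940.
OR = (72·940)/(3405·54) = 67680/183870 = 0.36809
Risk in exposed = 72/3477 = 0.02071; risk in unexposed = 54/994 = 0.05433; RR = 0.38117
OR/RR = 0.36809 / 0.38117 = 0.96567
The outcome is rare in both groups, so OR ≈ RR (ratio near 1).

0.97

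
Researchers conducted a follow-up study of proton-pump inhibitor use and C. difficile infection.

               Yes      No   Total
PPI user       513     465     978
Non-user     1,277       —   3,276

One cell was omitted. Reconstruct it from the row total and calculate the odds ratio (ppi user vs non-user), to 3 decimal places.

1.727

The missing cell is in the unexposed row: 3276 − 1277 = 1999.
So a = 513, b = 465, c = 1277, d = 1999.
OR = (a·d)/(b·c) = (513 × 1999) / (465 × 1277) = 1025487 / 593805 = 1.72698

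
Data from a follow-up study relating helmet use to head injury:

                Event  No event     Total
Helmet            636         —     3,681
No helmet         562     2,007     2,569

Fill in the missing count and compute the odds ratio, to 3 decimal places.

The missing cell is in the exposed row: 3681 − 636 = 3045.
So a = 636, b = 3045, c = 562, d = 2007.
OR = (a·d)/(b·c) = (636 × 2007) / (3045 × 562) = 1276452 / 1711290 = 0.74590

0.746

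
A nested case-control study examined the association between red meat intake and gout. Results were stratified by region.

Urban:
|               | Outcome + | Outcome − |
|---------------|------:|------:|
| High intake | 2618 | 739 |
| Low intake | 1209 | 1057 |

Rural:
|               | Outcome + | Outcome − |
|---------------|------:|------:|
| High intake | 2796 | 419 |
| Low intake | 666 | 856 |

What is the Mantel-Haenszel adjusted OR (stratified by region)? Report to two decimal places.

4.58

OR_MH = Σ(aᵢdᵢ/nᵢ) / Σ(bᵢcᵢ/nᵢ), where nᵢ is the stratum total.
Stratum 1 (Urban): n = 5623; a·d/n = 2618·1057/5623 = 492.1263; b·c/n = 739·1209/5623 = 158.8922
Stratum 2 (Rural): n = 4737; a·d/n = 2796·856/4737 = 505.2514; b·c/n = 419·666/4737 = 58.9094
OR_MH = (492.1263 + 505.2514) / (158.8922 + 58.9094) = 997.3777 / 217.8017 = 4.57929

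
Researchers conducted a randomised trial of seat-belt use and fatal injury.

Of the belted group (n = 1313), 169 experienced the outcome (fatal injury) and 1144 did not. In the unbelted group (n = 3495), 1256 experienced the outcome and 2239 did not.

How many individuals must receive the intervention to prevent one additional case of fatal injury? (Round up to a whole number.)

Risk in treated group = 169/1313 = 0.12871; risk in control = 1256/3495 = 0.35937.
Absolute risk reduction = 0.35937 − 0.12871 = 0.23066
NNT = 1 / ARR = 1 / 0.23066 = 4.335 → round up → 5

5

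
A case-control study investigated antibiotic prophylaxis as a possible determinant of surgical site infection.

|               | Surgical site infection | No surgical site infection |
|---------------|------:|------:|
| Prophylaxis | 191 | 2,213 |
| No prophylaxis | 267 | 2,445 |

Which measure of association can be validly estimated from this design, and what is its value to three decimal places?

0.790

Cells: a = 191, b = 2213, c = 267, d = 2445.
This is a case-control study: participants were sampled on outcome status, so risks in the source population cannot be estimated directly — relative risk is not valid here. The odds ratio is the appropriate measure.
OR = (a·d)/(b·c) = (191 × 2445) / (2213 × 267) = 466995 / 590871 = 0.79035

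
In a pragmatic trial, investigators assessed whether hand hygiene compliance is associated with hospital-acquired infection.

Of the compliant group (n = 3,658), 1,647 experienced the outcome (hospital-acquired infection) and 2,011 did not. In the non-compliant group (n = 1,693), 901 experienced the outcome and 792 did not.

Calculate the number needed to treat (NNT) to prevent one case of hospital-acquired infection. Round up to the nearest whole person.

13

Risk in treated group = 1647/3658 = 0.45025; risk in control = 901/1693 = 0.53219.
Absolute risk reduction = 0.53219 − 0.45025 = 0.08195
NNT = 1 / ARR = 1 / 0.08195 = 12.203 → round up → 13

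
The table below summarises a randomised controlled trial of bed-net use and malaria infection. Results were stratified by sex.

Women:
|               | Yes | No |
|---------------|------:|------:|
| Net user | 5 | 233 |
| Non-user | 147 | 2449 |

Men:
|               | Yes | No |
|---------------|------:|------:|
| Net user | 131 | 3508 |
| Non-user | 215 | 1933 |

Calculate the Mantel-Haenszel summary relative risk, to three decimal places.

RR_MH = Σ(aᵢ·n₀ᵢ/nᵢ) / Σ(cᵢ·n₁ᵢ/nᵢ), with n₁ᵢ = aᵢ+bᵢ (exposed), n₀ᵢ = cᵢ+dᵢ (unexposed), nᵢ = n₁ᵢ+n₀ᵢ.
Stratum 1 (Women): n₁ = 238, n₀ = 2596, n = 2834; a·n₀/n = 5·2596/2834 = 4.5801; c·n₁/n = 147·238/2834 = 12.3451
Stratum 2 (Men): n₁ = 3639, n₀ = 2148, n = 5787; a·n₀/n = 131·2148/5787 = 48.6242; c·n₁/n = 215·3639/5787 = 135.1970
RR_MH = (4.5801 + 48.6242) / (12.3451 + 135.1970) = 53.2043 / 147.5421 = 0.36060

0.361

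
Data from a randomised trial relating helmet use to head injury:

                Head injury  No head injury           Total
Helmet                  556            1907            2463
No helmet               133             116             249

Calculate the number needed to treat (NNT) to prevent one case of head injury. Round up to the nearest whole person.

4

Risk in treated group = 556/2463 = 0.22574; risk in control = 133/249 = 0.53414.
Absolute risk reduction = 0.53414 − 0.22574 = 0.30840
NNT = 1 / ARR = 1 / 0.30840 = 3.243 → round up → 4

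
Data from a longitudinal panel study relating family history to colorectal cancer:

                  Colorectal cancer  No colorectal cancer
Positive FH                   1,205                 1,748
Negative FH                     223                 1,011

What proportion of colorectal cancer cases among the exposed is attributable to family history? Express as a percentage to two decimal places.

55.71

Cells: a = 1205, b = 1748, c = 223, d = 1011.
Risk in exposed = 1205/2953 = 0.40806; risk in unexposed = 223/1234 = 0.18071.
RR = 0.40806/0.18071 = 2.25805
AR% = (RR − 1)/RR × 100 = (2.25805 − 1)/2.25805 × 100 = 55.7140%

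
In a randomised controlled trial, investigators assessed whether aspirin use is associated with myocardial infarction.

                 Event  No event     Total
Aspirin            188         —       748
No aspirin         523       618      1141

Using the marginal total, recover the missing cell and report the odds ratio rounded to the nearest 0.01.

0.40

The missing cell is in the exposed row: 748 − 188 = 560.
So a = 188, b = 560, c = 523, d = 618.
OR = (a·d)/(b·c) = (188 × 618) / (560 × 523) = 116184 / 292880 = 0.39669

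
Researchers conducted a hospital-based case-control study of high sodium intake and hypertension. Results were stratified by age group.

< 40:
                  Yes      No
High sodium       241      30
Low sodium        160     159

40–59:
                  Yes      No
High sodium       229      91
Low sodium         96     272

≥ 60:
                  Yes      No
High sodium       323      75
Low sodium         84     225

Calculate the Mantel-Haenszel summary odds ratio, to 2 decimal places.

OR_MH = Σ(aᵢdᵢ/nᵢ) / Σ(bᵢcᵢ/nᵢ), where nᵢ is the stratum total.
Stratum 1 (< 40): n = 590; a·d/n = 241·159/590 = 64.9475; b·c/n = 30·160/590 = 8.1356
Stratum 2 (40–59): n = 688; a·d/n = 229·272/688 = 90.5349; b·c/n = 91·96/688 = 12.6977
Stratum 3 (≥ 60): n = 707; a·d/n = 323·225/707 = 102.7935; b·c/n = 75·84/707 = 8.9109
OR_MH = (64.9475 + 90.5349 + 102.7935) / (8.1356 + 12.6977 + 8.9109) = 258.2758 / 29.7442 = 8.68325

8.68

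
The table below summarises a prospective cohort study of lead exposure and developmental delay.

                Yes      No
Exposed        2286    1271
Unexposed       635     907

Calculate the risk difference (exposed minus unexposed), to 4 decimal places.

Cells: a = 2286, b = 1271, c = 635, d = 907.
Risk in exposed = 2286/3557 = 0.642676; risk in unexposed = 635/1542 = 0.411803.
Risk difference = 0.642676 − 0.411803 = 0.230874

0.2309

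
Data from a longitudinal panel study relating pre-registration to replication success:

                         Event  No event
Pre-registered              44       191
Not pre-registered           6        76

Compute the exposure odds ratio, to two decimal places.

2.92

Cells: a = 44, b = 191, c = 6, d = 76.
OR = (a·d)/(b·c) = (44 × 76) / (191 × 6) = 3344 / 1146 = 2.91798
The odds of replication success are about 2.92 times as high in the pre-registered group.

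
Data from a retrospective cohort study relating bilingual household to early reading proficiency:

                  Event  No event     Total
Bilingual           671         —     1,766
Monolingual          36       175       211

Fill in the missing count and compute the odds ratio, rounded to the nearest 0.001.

The missing cell is in the exposed row: 1766 − 671 = 1095.
So a = 671, b = 1095, c = 36, d = 175.
OR = (a·d)/(b·c) = (671 × 175) / (1095 × 36) = 117425 / 39420 = 2.97882

2.979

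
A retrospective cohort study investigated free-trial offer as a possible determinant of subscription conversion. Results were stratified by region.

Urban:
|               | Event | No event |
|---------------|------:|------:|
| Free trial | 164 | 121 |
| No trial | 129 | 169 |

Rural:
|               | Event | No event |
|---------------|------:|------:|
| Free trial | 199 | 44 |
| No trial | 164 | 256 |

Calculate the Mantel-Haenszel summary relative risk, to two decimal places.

1.70

RR_MH = Σ(aᵢ·n₀ᵢ/nᵢ) / Σ(cᵢ·n₁ᵢ/nᵢ), with n₁ᵢ = aᵢ+bᵢ (exposed), n₀ᵢ = cᵢ+dᵢ (unexposed), nᵢ = n₁ᵢ+n₀ᵢ.
Stratum 1 (Urban): n₁ = 285, n₀ = 298, n = 583; a·n₀/n = 164·298/583 = 83.8285; c·n₁/n = 129·285/583 = 63.0617
Stratum 2 (Rural): n₁ = 243, n₀ = 420, n = 663; a·n₀/n = 199·420/663 = 126.0633; c·n₁/n = 164·243/663 = 60.1086
RR_MH = (83.8285 + 126.0633) / (63.0617 + 60.1086) = 209.8918 / 123.1703 = 1.70408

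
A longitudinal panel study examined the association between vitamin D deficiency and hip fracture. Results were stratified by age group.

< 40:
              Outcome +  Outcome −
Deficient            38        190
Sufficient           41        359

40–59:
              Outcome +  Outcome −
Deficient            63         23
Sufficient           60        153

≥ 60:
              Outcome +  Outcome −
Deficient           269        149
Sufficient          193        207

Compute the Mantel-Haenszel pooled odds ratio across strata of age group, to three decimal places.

OR_MH = Σ(aᵢdᵢ/nᵢ) / Σ(bᵢcᵢ/nᵢ), where nᵢ is the stratum total.
Stratum 1 (< 40): n = 628; a·d/n = 38·359/628 = 21.7229; b·c/n = 190·41/628 = 12.4045
Stratum 2 (40–59): n = 299; a·d/n = 63·153/299 = 32.2375; b·c/n = 23·60/299 = 4.6154
Stratum 3 (≥ 60): n = 818; a·d/n = 269·207/818 = 68.0721; b·c/n = 149·193/818 = 35.1553
OR_MH = (21.7229 + 32.2375 + 68.0721) / (12.4045 + 4.6154 + 35.1553) = 122.0325 / 52.1751 = 2.33890

2.339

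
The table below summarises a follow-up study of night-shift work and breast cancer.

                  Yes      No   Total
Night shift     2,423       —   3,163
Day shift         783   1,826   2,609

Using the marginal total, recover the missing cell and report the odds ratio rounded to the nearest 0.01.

7.64

The missing cell is in the exposed row: 3163 − 2423 = 740.
So a = 2423, b = 740, c = 783, d = 1826.
OR = (a·d)/(b·c) = (2423 × 1826) / (740 × 783) = 4424398 / 579420 = 7.63591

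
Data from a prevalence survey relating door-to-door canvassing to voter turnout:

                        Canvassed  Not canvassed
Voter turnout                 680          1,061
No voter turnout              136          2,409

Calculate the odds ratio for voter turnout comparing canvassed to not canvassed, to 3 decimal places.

Reading the table with exposure as columns: a = 680 (Canvassed, case), b = 136 (Canvassed, non-case), c = 1061 (Not canvassed, case), d = 2409.
OR = (a·d)/(b·c) = (680 × 2409) / (136 × 1061) = 1638120 / 144296 = 11.35250
The odds of voter turnout are about 11.35 times as high in the canvassed group.

11.352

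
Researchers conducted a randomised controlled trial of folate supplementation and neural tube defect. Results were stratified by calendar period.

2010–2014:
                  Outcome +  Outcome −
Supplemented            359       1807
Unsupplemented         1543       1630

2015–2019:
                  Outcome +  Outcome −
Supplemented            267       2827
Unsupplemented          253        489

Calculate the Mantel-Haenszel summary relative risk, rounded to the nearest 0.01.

RR_MH = Σ(aᵢ·n₀ᵢ/nᵢ) / Σ(cᵢ·n₁ᵢ/nᵢ), with n₁ᵢ = aᵢ+bᵢ (exposed), n₀ᵢ = cᵢ+dᵢ (unexposed), nᵢ = n₁ᵢ+n₀ᵢ.
Stratum 1 (2010–2014): n₁ = 2166, n₀ = 3173, n = 5339; a·n₀/n = 359·3173/5339 = 213.3559; c·n₁/n = 1543·2166/5339 = 625.9858
Stratum 2 (2015–2019): n₁ = 3094, n₀ = 742, n = 3836; a·n₀/n = 267·742/3836 = 51.6460; c·n₁/n = 253·3094/3836 = 204.0620
RR_MH = (213.3559 + 51.6460) / (625.9858 + 204.0620) = 265.0019 / 830.0478 = 0.31926

0.32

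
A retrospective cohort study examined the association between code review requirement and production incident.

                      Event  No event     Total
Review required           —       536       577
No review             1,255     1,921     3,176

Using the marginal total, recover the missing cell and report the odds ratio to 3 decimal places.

0.117

The missing cell is in the exposed row: 577 − 536 = 41.
So a = 41, b = 536, c = 1255, d = 1921.
OR = (a·d)/(b·c) = (41 × 1921) / (536 × 1255) = 78761 / 672680 = 0.11709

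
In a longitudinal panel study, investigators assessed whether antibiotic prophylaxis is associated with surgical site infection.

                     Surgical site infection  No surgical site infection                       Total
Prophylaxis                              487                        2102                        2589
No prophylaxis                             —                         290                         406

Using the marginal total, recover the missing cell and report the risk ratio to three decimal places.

0.658

The missing cell is in the unexposed row: 406 − 290 = 116.
So a = 487, b = 2102, c = 116, d = 290.
RR = [a/(a+b)] / [c/(c+d)] = (487/2589) / (116/406) = 0.18810/0.28571 = 0.65836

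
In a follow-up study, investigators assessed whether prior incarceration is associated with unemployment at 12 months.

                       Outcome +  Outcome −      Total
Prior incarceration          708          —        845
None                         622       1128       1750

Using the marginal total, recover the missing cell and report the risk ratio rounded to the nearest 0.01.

The missing cell is in the exposed row: 845 − 708 = 137.
So a = 708, b = 137, c = 622, d = 1128.
RR = [a/(a+b)] / [c/(c+d)] = (708/845) / (622/1750) = 0.83787/0.35543 = 2.35735

2.36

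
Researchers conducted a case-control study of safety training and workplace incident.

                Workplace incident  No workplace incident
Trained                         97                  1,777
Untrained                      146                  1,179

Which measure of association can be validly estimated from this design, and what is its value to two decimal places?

Cells: a = 97, b = 1777, c = 146, d = 1179.
This is a case-control study: participants were sampled on outcome status, so risks in the source population cannot be estimated directly — relative risk is not valid here. The odds ratio is the appropriate measure.
OR = (a·d)/(b·c) = (97 × 1179) / (1777 × 146) = 114363 / 259442 = 0.44080

0.44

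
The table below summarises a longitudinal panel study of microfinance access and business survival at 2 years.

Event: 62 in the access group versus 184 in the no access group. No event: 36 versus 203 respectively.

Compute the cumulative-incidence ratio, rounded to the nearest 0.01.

From the description: a = 62, b = 36, c = 184, d = 203.
Risk in exposed = 62/98 = 0.63265; risk in unexposed = 184/387 = 0.47545.
RR = 0.63265 / 0.47545 = 1.33063
The risk among the exposed is 1.33 times that among the unexposed.

1.33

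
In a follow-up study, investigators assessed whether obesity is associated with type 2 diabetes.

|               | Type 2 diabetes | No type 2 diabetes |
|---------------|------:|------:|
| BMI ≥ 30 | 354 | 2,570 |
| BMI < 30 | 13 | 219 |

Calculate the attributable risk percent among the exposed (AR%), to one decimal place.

53.7

Cells: a = 354, b = 2570, c = 13, d = 219.
Risk in exposed = 354/2924 = 0.12107; risk in unexposed = 13/232 = 0.05603.
RR = 0.12107/0.05603 = 2.16058
AR% = (RR − 1)/RR × 100 = (2.16058 − 1)/2.16058 × 100 = 53.7162%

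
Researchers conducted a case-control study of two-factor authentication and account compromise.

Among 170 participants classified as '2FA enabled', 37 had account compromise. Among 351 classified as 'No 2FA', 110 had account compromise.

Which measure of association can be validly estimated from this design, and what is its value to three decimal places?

From the description: a = 37, b = 133, c = 110, d = 241.
This is a case-control study: participants were sampled on outcome status, so risks in the source population cannot be estimated directly — relative risk is not valid here. The odds ratio is the appropriate measure.
OR = (a·d)/(b·c) = (37 × 241) / (133 × 110) = 8917 / 14630 = 0.60950

0.610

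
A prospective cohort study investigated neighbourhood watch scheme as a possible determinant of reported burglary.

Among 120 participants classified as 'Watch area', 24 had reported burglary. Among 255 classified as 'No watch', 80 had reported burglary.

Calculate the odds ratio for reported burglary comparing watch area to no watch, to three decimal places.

0.547

From the description: a = 24, b = 96, c = 80, d = 175.
OR = (a·d)/(b·c) = (24 × 175) / (96 × 80) = 4200 / 7680 = 0.54688
Exposure is associated with lower odds of reported burglary (OR = 0.55 < 1).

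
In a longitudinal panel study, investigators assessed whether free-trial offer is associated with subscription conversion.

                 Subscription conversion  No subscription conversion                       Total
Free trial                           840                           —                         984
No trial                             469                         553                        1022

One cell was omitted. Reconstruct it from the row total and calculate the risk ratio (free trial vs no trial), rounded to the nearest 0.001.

The missing cell is in the exposed row: 984 − 840 = 144.
So a = 840, b = 144, c = 469, d = 553.
RR = [a/(a+b)] / [c/(c+d)] = (840/984) / (469/1022) = 0.85366/0.45890 = 1.86021

1.860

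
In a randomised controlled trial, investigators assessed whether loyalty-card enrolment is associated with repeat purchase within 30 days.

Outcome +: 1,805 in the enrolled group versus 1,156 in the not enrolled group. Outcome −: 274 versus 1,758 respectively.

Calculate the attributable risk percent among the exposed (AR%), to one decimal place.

From the description: a = 1805, b = 274, c = 1156, d = 1758.
Risk in exposed = 1805/2079 = 0.86821; risk in unexposed = 1156/2914 = 0.39671.
RR = 0.86821/0.39671 = 2.18854
AR% = (RR − 1)/RR × 100 = (2.18854 − 1)/2.18854 × 100 = 54.3074%

54.3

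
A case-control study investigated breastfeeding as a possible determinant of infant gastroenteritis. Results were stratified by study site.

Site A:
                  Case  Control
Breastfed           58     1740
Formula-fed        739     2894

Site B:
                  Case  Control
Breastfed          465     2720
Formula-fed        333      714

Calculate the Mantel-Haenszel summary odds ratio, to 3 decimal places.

OR_MH = Σ(aᵢdᵢ/nᵢ) / Σ(bᵢcᵢ/nᵢ), where nᵢ is the stratum total.
Stratum 1 (Site A): n = 5431; a·d/n = 58·2894/5431 = 30.9063; b·c/n = 1740·739/5431 = 236.7630
Stratum 2 (Site B): n = 4232; a·d/n = 465·714/4232 = 78.4523; b·c/n = 2720·333/4232 = 214.0265
OR_MH = (30.9063 + 78.4523) / (236.7630 + 214.0265) = 109.3585 / 450.7895 = 0.24259

0.243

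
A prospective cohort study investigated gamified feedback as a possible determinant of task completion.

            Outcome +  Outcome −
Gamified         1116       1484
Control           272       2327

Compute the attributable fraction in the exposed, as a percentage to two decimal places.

75.62

Cells: a = 1116, b = 1484, c = 272, d = 2327.
Risk in exposed = 1116/2600 = 0.42923; risk in unexposed = 272/2599 = 0.10466.
RR = 0.42923/0.10466 = 4.10136
AR% = (RR − 1)/RR × 100 = (4.10136 − 1)/4.10136 × 100 = 75.6179%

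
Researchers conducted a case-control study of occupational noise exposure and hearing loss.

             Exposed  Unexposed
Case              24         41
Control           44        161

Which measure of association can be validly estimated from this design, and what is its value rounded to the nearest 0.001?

Reading the table with exposure as columns: a = 24 (Exposed, case), b = 44 (Exposed, non-case), c = 41 (Unexposed, case), d = 161.
This is a case-control study: participants were sampled on outcome status, so risks in the source population cannot be estimated directly — relative risk is not valid here. The odds ratio is the appropriate measure.
OR = (a·d)/(b·c) = (24 × 161) / (44 × 41) = 3864 / 1804 = 2.14191

2.142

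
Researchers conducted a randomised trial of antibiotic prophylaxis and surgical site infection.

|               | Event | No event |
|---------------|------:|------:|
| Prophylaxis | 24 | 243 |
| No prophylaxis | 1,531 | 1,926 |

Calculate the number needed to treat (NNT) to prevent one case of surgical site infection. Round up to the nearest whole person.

3

Risk in treated group = 24/267 = 0.08989; risk in control = 1531/3457 = 0.44287.
Absolute risk reduction = 0.44287 − 0.08989 = 0.35298
NNT = 1 / ARR = 1 / 0.35298 = 2.833 → round up → 3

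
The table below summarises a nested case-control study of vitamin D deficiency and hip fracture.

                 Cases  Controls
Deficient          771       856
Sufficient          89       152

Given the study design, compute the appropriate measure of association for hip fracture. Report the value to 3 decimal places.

Cells: a = 771, b = 856, c = 89, d = 152.
This is a nested case-control study: participants were sampled on outcome status, so risks in the source population cannot be estimated directly — relative risk is not valid here. The odds ratio is the appropriate measure.
OR = (a·d)/(b·c) = (771 × 152) / (856 × 89) = 117192 / 76184 = 1.53828

1.538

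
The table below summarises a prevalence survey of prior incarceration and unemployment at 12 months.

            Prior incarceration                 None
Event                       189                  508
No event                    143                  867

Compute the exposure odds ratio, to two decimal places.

2.26

Reading the table with exposure as columns: a = 189 (Prior incarceration, case), b = 143 (Prior incarceration, non-case), c = 508 (None, case), d = 867.
OR = (a·d)/(b·c) = (189 × 867) / (143 × 508) = 163863 / 72644 = 2.25570
The odds of unemployment at 12 months are about 2.26 times as high in the prior incarceration group.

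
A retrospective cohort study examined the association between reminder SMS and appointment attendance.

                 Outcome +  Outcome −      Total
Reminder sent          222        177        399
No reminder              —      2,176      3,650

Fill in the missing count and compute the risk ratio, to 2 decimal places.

The missing cell is in the unexposed row: 3650 − 2176 = 1474.
So a = 222, b = 177, c = 1474, d = 2176.
RR = [a/(a+b)] / [c/(c+d)] = (222/399) / (1474/3650) = 0.55639/0.40384 = 1.37777

1.38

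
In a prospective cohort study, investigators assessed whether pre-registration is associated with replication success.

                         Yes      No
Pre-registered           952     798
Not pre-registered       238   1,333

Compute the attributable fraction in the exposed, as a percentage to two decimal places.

Cells: a = 952, b = 798, c = 238, d = 1333.
Risk in exposed = 952/1750 = 0.54400; risk in unexposed = 238/1571 = 0.15150.
RR = 0.54400/0.15150 = 3.59086
AR% = (RR − 1)/RR × 100 = (3.59086 − 1)/3.59086 × 100 = 72.1515%

72.15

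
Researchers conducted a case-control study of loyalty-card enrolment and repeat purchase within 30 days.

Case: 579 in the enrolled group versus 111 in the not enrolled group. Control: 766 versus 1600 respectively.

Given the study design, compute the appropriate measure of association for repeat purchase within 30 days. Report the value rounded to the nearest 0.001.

10.895

From the description: a = 579, b = 766, c = 111, d = 1600.
This is a case-control study: participants were sampled on outcome status, so risks in the source population cannot be estimated directly — relative risk is not valid here. The odds ratio is the appropriate measure.
OR = (a·d)/(b·c) = (579 × 1600) / (766 × 111) = 926400 / 85026 = 10.89549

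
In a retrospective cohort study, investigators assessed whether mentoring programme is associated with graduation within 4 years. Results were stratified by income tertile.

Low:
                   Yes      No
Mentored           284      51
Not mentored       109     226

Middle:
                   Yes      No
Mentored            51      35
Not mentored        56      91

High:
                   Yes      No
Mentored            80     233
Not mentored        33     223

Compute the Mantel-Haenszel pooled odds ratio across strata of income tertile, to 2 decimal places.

4.87

OR_MH = Σ(aᵢdᵢ/nᵢ) / Σ(bᵢcᵢ/nᵢ), where nᵢ is the stratum total.
Stratum 1 (Low): n = 670; a·d/n = 284·226/670 = 95.7970; b·c/n = 51·109/670 = 8.2970
Stratum 2 (Middle): n = 233; a·d/n = 51·91/233 = 19.9185; b·c/n = 35·56/233 = 8.4120
Stratum 3 (High): n = 569; a·d/n = 80·223/569 = 31.3533; b·c/n = 233·33/569 = 13.5132
OR_MH = (95.7970 + 19.9185 + 31.3533) / (8.2970 + 8.4120 + 13.5132) = 147.0687 / 30.2222 = 4.86625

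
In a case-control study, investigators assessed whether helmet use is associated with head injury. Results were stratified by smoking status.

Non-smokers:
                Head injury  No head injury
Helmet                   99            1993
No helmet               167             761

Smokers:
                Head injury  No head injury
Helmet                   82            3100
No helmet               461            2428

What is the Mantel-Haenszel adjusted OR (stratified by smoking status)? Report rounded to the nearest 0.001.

0.167

OR_MH = Σ(aᵢdᵢ/nᵢ) / Σ(bᵢcᵢ/nᵢ), where nᵢ is the stratum total.
Stratum 1 (Non-smokers): n = 3020; a·d/n = 99·761/3020 = 24.9467; b·c/n = 1993·167/3020 = 110.2089
Stratum 2 (Smokers): n = 6071; a·d/n = 82·2428/6071 = 32.7946; b·c/n = 3100·461/6071 = 235.3978
OR_MH = (24.9467 + 32.7946) / (110.2089 + 235.3978) = 57.7413 / 345.6067 = 0.16707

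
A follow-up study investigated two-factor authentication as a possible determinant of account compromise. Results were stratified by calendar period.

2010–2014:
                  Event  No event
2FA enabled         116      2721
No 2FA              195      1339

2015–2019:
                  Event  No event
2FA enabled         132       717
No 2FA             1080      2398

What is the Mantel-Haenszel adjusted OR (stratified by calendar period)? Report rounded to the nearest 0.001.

OR_MH = Σ(aᵢdᵢ/nᵢ) / Σ(bᵢcᵢ/nᵢ), where nᵢ is the stratum total.
Stratum 1 (2010–2014): n = 4371; a·d/n = 116·1339/4371 = 35.5351; b·c/n = 2721·195/4371 = 121.3898
Stratum 2 (2015–2019): n = 4327; a·d/n = 132·2398/4327 = 73.1537; b·c/n = 717·1080/4327 = 178.9600
OR_MH = (35.5351 + 73.1537) / (121.3898 + 178.9600) = 108.6888 / 300.3499 = 0.36187

0.362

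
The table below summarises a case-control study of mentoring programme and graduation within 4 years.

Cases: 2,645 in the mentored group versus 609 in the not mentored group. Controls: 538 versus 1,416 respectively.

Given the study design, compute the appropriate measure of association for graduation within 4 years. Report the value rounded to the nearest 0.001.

From the description: a = 2645, b = 538, c = 609, d = 1416.
This is a case-control study: participants were sampled on outcome status, so risks in the source population cannot be estimated directly — relative risk is not valid here. The odds ratio is the appropriate measure.
OR = (a·d)/(b·c) = (2645 × 1416) / (538 × 609) = 3745320 / 327642 = 11.43114

11.431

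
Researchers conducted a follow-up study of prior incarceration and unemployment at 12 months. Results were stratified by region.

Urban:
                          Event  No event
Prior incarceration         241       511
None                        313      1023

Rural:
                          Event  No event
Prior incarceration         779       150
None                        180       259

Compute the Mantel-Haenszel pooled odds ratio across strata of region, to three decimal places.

OR_MH = Σ(aᵢdᵢ/nᵢ) / Σ(bᵢcᵢ/nᵢ), where nᵢ is the stratum total.
Stratum 1 (Urban): n = 2088; a·d/n = 241·1023/2088 = 118.0761; b·c/n = 511·313/2088 = 76.6011
Stratum 2 (Rural): n = 1368; a·d/n = 779·259/1368 = 147.4861; b·c/n = 150·180/1368 = 19.7368
OR_MH = (118.0761 + 147.4861) / (76.6011 + 19.7368) = 265.5623 / 96.3379 = 2.75657

2.757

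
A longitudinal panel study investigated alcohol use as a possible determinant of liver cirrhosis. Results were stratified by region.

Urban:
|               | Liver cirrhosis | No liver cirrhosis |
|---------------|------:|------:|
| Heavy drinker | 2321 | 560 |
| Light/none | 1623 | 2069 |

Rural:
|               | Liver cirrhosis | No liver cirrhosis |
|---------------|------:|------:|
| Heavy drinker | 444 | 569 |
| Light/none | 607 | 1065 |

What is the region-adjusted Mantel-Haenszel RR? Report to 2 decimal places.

1.68

RR_MH = Σ(aᵢ·n₀ᵢ/nᵢ) / Σ(cᵢ·n₁ᵢ/nᵢ), with n₁ᵢ = aᵢ+bᵢ (exposed), n₀ᵢ = cᵢ+dᵢ (unexposed), nᵢ = n₁ᵢ+n₀ᵢ.
Stratum 1 (Urban): n₁ = 2881, n₀ = 3692, n = 6573; a·n₀/n = 2321·3692/6573 = 1303.6866; c·n₁/n = 1623·2881/6573 = 711.3743
Stratum 2 (Rural): n₁ = 1013, n₀ = 1672, n = 2685; a·n₀/n = 444·1672/2685 = 276.4872; c·n₁/n = 607·1013/2685 = 229.0097
RR_MH = (1303.6866 + 276.4872) / (711.3743 + 229.0097) = 1580.1737 / 940.3839 = 1.68035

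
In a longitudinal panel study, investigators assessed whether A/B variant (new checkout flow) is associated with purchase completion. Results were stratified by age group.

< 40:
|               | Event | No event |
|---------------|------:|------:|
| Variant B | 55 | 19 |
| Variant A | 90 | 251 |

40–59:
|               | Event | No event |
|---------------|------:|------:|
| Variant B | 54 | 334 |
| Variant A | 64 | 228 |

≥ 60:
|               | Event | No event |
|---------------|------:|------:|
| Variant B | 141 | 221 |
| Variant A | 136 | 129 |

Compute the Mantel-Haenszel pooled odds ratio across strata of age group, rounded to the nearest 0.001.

OR_MH = Σ(aᵢdᵢ/nᵢ) / Σ(bᵢcᵢ/nᵢ), where nᵢ is the stratum total.
Stratum 1 (< 40): n = 415; a·d/n = 55·251/415 = 33.2651; b·c/n = 19·90/415 = 4.1205
Stratum 2 (40–59): n = 680; a·d/n = 54·228/680 = 18.1059; b·c/n = 334·64/680 = 31.4353
Stratum 3 (≥ 60): n = 627; a·d/n = 141·129/627 = 29.0096; b·c/n = 221·136/627 = 47.9362
OR_MH = (33.2651 + 18.1059 + 29.0096) / (4.1205 + 31.4353 + 47.9362) = 80.3805 / 83.4920 = 0.96273

0.963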